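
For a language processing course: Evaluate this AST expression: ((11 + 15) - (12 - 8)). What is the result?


Expression: ((11 + 15) - (12 - 8))
Evaluating step by step:
  11 + 15 = 26
  12 - 8 = 4
  26 - 4 = 22
Result: 22

22


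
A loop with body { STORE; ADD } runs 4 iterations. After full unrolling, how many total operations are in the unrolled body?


Loop body operations: STORE, ADD (2 ops per iteration)
Unrolling 4 iterations:
  Iteration 1: STORE, ADD (2 ops)
  Iteration 2: STORE, ADD (2 ops)
  Iteration 3: STORE, ADD (2 ops)
  Iteration 4: STORE, ADD (2 ops)
Total: 4 iterations * 2 ops/iter = 8 operations

8


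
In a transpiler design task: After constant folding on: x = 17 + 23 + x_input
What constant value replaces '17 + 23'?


Identifying constant sub-expression:
  Original: x = 17 + 23 + x_input
  17 and 23 are both compile-time constants
  Evaluating: 17 + 23 = 40
  After folding: x = 40 + x_input

40


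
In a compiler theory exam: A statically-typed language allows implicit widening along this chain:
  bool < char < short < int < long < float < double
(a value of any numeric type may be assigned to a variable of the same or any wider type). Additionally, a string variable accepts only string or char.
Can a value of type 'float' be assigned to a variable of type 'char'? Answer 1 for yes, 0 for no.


Target variable type: char
Source value type: float
Numeric ranks: float=5, char=1
Widening allowed iff rank(source) <= rank(target): 5 <= 1? No
Result: 0

0


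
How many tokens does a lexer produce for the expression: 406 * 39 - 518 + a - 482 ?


Scanning '406 * 39 - 518 + a - 482'
Token 1: '406' -> integer_literal
Token 2: '*' -> operator
Token 3: '39' -> integer_literal
Token 4: '-' -> operator
Token 5: '518' -> integer_literal
Token 6: '+' -> operator
Token 7: 'a' -> identifier
Token 8: '-' -> operator
Token 9: '482' -> integer_literal
Total tokens: 9

9


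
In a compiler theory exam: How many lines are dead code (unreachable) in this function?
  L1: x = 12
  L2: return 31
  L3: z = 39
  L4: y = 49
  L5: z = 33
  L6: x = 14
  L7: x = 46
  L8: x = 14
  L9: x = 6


Analyzing control flow:
  L1: reachable (before return)
  L2: reachable (return statement)
  L3: DEAD (after return at L2)
  L4: DEAD (after return at L2)
  L5: DEAD (after return at L2)
  L6: DEAD (after return at L2)
  L7: DEAD (after return at L2)
  L8: DEAD (after return at L2)
  L9: DEAD (after return at L2)
Return at L2, total lines = 9
Dead lines: L3 through L9
Count: 7

7


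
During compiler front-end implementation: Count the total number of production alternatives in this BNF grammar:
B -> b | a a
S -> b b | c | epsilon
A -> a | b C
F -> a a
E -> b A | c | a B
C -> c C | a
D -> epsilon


Counting alternatives per rule:
  B: 2 alternative(s)
  S: 3 alternative(s)
  A: 2 alternative(s)
  F: 1 alternative(s)
  E: 3 alternative(s)
  C: 2 alternative(s)
  D: 1 alternative(s)
Sum: 2 + 3 + 2 + 1 + 3 + 2 + 1 = 14

14


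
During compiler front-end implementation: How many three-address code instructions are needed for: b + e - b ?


Expression: b + e - b
Generating three-address code (respecting * over +/- precedence):
  Instruction 1: t1 = b + e
  Instruction 2: t2 = t1 - b
Total instructions: 2

2


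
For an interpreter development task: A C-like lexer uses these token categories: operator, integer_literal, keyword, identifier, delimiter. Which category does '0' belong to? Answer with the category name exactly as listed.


Token: '0'
Checking categories:
  identifier: no
  integer_literal: YES
  operator: no
  keyword: no
  delimiter: no
Category: integer_literal

integer_literal


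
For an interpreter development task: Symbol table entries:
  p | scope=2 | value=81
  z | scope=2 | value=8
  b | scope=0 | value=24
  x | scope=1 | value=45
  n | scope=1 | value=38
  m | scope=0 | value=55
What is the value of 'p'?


Searching symbol table for 'p':
  p | scope=2 | value=81 <- MATCH
  z | scope=2 | value=8
  b | scope=0 | value=24
  x | scope=1 | value=45
  n | scope=1 | value=38
  m | scope=0 | value=55
Found 'p' at scope 2 with value 81

81


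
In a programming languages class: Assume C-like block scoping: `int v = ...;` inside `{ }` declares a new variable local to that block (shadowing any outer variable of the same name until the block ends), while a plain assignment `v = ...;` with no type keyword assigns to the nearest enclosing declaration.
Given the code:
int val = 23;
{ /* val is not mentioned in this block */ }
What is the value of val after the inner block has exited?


Analyzing scoping rules:
Outer scope: declares val = 23
Inner block: val is neither redeclared nor assigned -> unchanged
After the block -> 23
Result: 23

23


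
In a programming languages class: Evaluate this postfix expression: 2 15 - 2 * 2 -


Processing tokens left to right:
Push 2, Push 15
Pop 2 and 15, compute 2 - 15 = -13, push -13
Push 2
Pop -13 and 2, compute -13 * 2 = -26, push -26
Push 2
Pop -26 and 2, compute -26 - 2 = -28, push -28
Stack result: -28

-28


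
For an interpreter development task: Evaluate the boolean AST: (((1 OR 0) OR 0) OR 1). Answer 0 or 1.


Step 1: Evaluate inner node
  1 OR 0 = 1
Step 2: Evaluate next node
  1 OR 0 = 1
Step 3: Evaluate root node
  1 OR 1 = 1

1


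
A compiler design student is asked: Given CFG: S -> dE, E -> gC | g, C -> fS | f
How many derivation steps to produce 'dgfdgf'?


Grammar: S -> dE, E -> gC | g, C -> fS | f
Deriving 'dgfdgf':
Step 1: S -> dE => dE
Step 2: E -> gC => dgC
Step 3: C -> fS => dgfS
Step 4: S -> dE => dgfdE
Step 5: E -> gC => dgfdgC
Step 6: C -> f => dgfdgf
Total derivation steps: 6

6


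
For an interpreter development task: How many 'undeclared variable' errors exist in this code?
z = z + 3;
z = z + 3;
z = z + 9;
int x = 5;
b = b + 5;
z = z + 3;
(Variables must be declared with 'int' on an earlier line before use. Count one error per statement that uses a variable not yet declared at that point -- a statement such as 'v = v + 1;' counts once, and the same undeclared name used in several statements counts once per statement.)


Scanning code line by line:
  Line 1: use 'z' -> ERROR (undeclared)
  Line 2: use 'z' -> ERROR (undeclared)
  Line 3: use 'z' -> ERROR (undeclared)
  Line 4: declare 'x' -> declared = ['x']
  Line 5: use 'b' -> ERROR (undeclared)
  Line 6: use 'z' -> ERROR (undeclared)
Total undeclared variable errors: 5

5


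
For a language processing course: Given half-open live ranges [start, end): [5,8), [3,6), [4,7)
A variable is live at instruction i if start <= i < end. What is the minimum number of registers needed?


Live ranges:
  Var0: [5, 8)
  Var1: [3, 6)
  Var2: [4, 7)
Sweep-line events (position, delta, active):
  pos=3 start -> active=1
  pos=4 start -> active=2
  pos=5 start -> active=3
  pos=6 end -> active=2
  pos=7 end -> active=1
  pos=8 end -> active=0
Maximum simultaneous active: 3
Minimum registers needed: 3

3


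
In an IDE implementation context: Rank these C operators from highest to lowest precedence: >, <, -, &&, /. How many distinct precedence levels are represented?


Looking up precedence for each operator:
  > -> precedence 4
  < -> precedence 4
  - -> precedence 5
  && -> precedence 2
  / -> precedence 6
Sorted highest to lowest: /, -, >, <, &&
Distinct precedence values: [6, 5, 4, 2]
Number of distinct levels: 4

4


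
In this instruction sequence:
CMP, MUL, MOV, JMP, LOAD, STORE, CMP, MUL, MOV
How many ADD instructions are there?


Scanning instruction sequence for ADD:
  Position 1: CMP
  Position 2: MUL
  Position 3: MOV
  Position 4: JMP
  Position 5: LOAD
  Position 6: STORE
  Position 7: CMP
  Position 8: MUL
  Position 9: MOV
Matches at positions: []
Total ADD count: 0

0


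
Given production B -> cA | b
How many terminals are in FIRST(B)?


Production: B -> cA | b
Examining each alternative for leading terminals:
  B -> cA : first terminal = 'c'
  B -> b : first terminal = 'b'
FIRST(B) = {b, c}
Count: 2

2


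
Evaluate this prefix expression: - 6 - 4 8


Parsing prefix expression: - 6 - 4 8
Step 1: Innermost operation '- 4 8'
  4 - 8 = -4
Step 2: Outer operation '- 6 [-4]'
  6 - -4 = 10

10


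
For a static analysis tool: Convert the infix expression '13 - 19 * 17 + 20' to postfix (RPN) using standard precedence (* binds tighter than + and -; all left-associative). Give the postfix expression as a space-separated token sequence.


Applying the shunting-yard algorithm:
  Operand 13 -> output
  Push '-' onto operator stack -> op-stack: [-]
  Operand 19 -> output
  Push '*' onto operator stack -> op-stack: [-, *]
  Operand 17 -> output
  See '+' (prec 1); top '*' (prec 2) >= it -> pop '*' to output
  See '+' (prec 1); top '-' (prec 1) >= it -> pop '-' to output
  Push '+' onto operator stack -> op-stack: [+]
  Operand 20 -> output
  End of input: pop '+' to output
Postfix result: 13 19 17 * - 20 +

13 19 17 * - 20 +


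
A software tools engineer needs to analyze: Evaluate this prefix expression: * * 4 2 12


Parsing prefix expression: * * 4 2 12
Step 1: Innermost operation '* 4 2'
  4 * 2 = 8
Step 2: Outer operation '* [8] 12'
  8 * 12 = 96

96


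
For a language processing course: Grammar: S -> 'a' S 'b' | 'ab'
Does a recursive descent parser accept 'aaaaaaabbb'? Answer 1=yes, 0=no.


Grammar accepts strings of the form a^n b^n (n >= 1)
Word: 'aaaaaaabbb'
Counting: 7 a's and 3 b's
Check: 7 == 3? No
Mismatch: a-count != b-count
Rejected

0


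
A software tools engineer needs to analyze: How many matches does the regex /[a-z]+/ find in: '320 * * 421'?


Pattern: /[a-z]+/ (identifiers)
Input: '320 * * 421'
Scanning for matches:
Total matches: 0

0


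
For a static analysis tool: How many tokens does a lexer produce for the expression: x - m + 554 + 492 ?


Scanning 'x - m + 554 + 492'
Token 1: 'x' -> identifier
Token 2: '-' -> operator
Token 3: 'm' -> identifier
Token 4: '+' -> operator
Token 5: '554' -> integer_literal
Token 6: '+' -> operator
Token 7: '492' -> integer_literal
Total tokens: 7

7


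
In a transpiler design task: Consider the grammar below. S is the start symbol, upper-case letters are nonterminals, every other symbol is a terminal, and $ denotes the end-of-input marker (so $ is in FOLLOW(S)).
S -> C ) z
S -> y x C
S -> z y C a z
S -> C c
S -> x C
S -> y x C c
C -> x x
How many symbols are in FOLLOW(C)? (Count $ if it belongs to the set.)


S is the start symbol and does not occur in any rule body, so FOLLOW(S) = {$}.
Examining every occurrence of C in a rule body:
  S -> C ) z : C is followed by terminal ')' -> add ')'
  S -> y x C : C is at the right end -> add FOLLOW(S) = {$}
  S -> z y C a z : C is followed by terminal 'a' -> add 'a'
  S -> C c : C is followed by terminal 'c' -> add 'c'
  S -> x C : C is at the right end -> add FOLLOW(S) = {$} (already in the set)
  S -> y x C c : C is followed by terminal 'c' -> add 'c' (already in the set)
  C -> x x : C does not occur in the body -> contributes nothing
FOLLOW(C) = {), a, c, $}
Count: 4

4


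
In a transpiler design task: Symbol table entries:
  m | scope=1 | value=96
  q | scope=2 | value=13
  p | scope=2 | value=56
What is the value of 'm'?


Searching symbol table for 'm':
  m | scope=1 | value=96 <- MATCH
  q | scope=2 | value=13
  p | scope=2 | value=56
Found 'm' at scope 1 with value 96

96


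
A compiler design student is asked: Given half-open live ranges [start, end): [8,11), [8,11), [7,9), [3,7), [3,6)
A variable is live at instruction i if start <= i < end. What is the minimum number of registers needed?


Live ranges:
  Var0: [8, 11)
  Var1: [8, 11)
  Var2: [7, 9)
  Var3: [3, 7)
  Var4: [3, 6)
Sweep-line events (position, delta, active):
  pos=3 start -> active=1
  pos=3 start -> active=2
  pos=6 end -> active=1
  pos=7 end -> active=0
  pos=7 start -> active=1
  pos=8 start -> active=2
  pos=8 start -> active=3
  pos=9 end -> active=2
  pos=11 end -> active=1
  pos=11 end -> active=0
Maximum simultaneous active: 3
Minimum registers needed: 3

3


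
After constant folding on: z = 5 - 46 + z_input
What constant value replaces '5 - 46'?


Identifying constant sub-expression:
  Original: z = 5 - 46 + z_input
  5 and 46 are both compile-time constants
  Evaluating: 5 - 46 = -41
  After folding: z = -41 + z_input

-41


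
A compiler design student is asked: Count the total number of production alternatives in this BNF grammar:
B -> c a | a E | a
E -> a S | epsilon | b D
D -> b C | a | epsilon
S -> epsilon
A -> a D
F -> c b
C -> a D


Counting alternatives per rule:
  B: 3 alternative(s)
  E: 3 alternative(s)
  D: 3 alternative(s)
  S: 1 alternative(s)
  A: 1 alternative(s)
  F: 1 alternative(s)
  C: 1 alternative(s)
Sum: 3 + 3 + 3 + 1 + 1 + 1 + 1 = 13

13


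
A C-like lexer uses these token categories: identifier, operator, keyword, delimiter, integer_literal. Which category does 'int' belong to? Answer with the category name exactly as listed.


Token: 'int'
Checking categories:
  identifier: no
  integer_literal: no
  operator: no
  keyword: YES
  delimiter: no
Category: keyword

keyword


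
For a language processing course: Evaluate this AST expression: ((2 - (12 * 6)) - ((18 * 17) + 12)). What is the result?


Expression: ((2 - (12 * 6)) - ((18 * 17) + 12))
Evaluating step by step:
  12 * 6 = 72
  2 - 72 = -70
  18 * 17 = 306
  306 + 12 = 318
  -70 - 318 = -388
Result: -388

-388


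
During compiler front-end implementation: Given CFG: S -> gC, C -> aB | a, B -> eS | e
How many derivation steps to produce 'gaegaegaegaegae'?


Grammar: S -> gC, C -> aB | a, B -> eS | e
Deriving 'gaegaegaegaegae':
Step 1: S -> gC => gC
Step 2: C -> aB => gaB
Step 3: B -> eS => gaeS
Step 4: S -> gC => gaegC
Step 5: C -> aB => gaegaB
Step 6: B -> eS => gaegaeS
Step 7: S -> gC => gaegaegC
Step 8: C -> aB => gaegaegaB
Step 9: B -> eS => gaegaegaeS
Step 10: S -> gC => gaegaegaegC
Step 11: C -> aB => gaegaegaegaB
Step 12: B -> eS => gaegaegaegaeS
Step 13: S -> gC => gaegaegaegaegC
Step 14: C -> aB => gaegaegaegaegaB
Step 15: B -> e => gaegaegaegaegae
Total derivation steps: 15

15


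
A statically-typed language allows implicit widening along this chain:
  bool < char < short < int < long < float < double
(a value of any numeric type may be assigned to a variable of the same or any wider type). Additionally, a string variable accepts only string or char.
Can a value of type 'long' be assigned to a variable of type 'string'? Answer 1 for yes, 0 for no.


Target variable type: string
Source value type: long
Rule: string accepts only {string, char}
  source 'long' in {string, char}? No
Result: 0

0


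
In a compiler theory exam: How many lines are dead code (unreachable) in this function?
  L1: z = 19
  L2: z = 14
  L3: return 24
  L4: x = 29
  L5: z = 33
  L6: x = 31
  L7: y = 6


Analyzing control flow:
  L1: reachable (before return)
  L2: reachable (before return)
  L3: reachable (return statement)
  L4: DEAD (after return at L3)
  L5: DEAD (after return at L3)
  L6: DEAD (after return at L3)
  L7: DEAD (after return at L3)
Return at L3, total lines = 7
Dead lines: L4 through L7
Count: 4

4


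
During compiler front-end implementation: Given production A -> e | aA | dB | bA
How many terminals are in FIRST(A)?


Production: A -> e | aA | dB | bA
Examining each alternative for leading terminals:
  A -> e : first terminal = 'e'
  A -> aA : first terminal = 'a'
  A -> dB : first terminal = 'd'
  A -> bA : first terminal = 'b'
FIRST(A) = {a, b, d, e}
Count: 4

4


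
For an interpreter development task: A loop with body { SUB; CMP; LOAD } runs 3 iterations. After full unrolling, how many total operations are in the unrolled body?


Loop body operations: SUB, CMP, LOAD (3 ops per iteration)
Unrolling 3 iterations:
  Iteration 1: SUB, CMP, LOAD (3 ops)
  Iteration 2: SUB, CMP, LOAD (3 ops)
  Iteration 3: SUB, CMP, LOAD (3 ops)
Total: 3 iterations * 3 ops/iter = 9 operations

9


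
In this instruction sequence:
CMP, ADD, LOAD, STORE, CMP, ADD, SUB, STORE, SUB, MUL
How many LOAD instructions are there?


Scanning instruction sequence for LOAD:
  Position 1: CMP
  Position 2: ADD
  Position 3: LOAD <- MATCH
  Position 4: STORE
  Position 5: CMP
  Position 6: ADD
  Position 7: SUB
  Position 8: STORE
  Position 9: SUB
  Position 10: MUL
Matches at positions: [3]
Total LOAD count: 1

1


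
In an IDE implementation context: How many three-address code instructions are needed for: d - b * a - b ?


Expression: d - b * a - b
Generating three-address code (respecting * over +/- precedence):
  Instruction 1: t1 = b * a
  Instruction 2: t2 = d - t1
  Instruction 3: t3 = t2 - b
Total instructions: 3

3


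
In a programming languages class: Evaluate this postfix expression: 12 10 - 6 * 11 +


Processing tokens left to right:
Push 12, Push 10
Pop 12 and 10, compute 12 - 10 = 2, push 2
Push 6
Pop 2 and 6, compute 2 * 6 = 12, push 12
Push 11
Pop 12 and 11, compute 12 + 11 = 23, push 23
Stack result: 23

23


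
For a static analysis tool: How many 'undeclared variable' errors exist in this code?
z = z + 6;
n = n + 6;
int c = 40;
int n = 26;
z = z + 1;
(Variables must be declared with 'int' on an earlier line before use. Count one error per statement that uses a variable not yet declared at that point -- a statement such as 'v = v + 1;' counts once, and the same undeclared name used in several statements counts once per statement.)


Scanning code line by line:
  Line 1: use 'z' -> ERROR (undeclared)
  Line 2: use 'n' -> ERROR (undeclared)
  Line 3: declare 'c' -> declared = ['c']
  Line 4: declare 'n' -> declared = ['c', 'n']
  Line 5: use 'z' -> ERROR (undeclared)
Total undeclared variable errors: 3

3


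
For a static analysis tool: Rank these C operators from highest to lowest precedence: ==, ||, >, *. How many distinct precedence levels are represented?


Looking up precedence for each operator:
  == -> precedence 3
  || -> precedence 1
  > -> precedence 4
  * -> precedence 6
Sorted highest to lowest: *, >, ==, ||
Distinct precedence values: [6, 4, 3, 1]
Number of distinct levels: 4

4


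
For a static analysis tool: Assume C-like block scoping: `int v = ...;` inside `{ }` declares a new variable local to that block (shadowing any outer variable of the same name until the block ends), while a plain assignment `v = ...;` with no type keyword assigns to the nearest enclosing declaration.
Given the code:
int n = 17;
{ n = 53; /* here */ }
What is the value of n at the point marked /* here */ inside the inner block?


Analyzing scoping rules:
Outer scope: declares n = 17
Inner block: 'n = 53;' has no type keyword, so it is an assignment to the outer n (no shadowing)
Inside the block, after the assignment -> 53
Result: 53

53


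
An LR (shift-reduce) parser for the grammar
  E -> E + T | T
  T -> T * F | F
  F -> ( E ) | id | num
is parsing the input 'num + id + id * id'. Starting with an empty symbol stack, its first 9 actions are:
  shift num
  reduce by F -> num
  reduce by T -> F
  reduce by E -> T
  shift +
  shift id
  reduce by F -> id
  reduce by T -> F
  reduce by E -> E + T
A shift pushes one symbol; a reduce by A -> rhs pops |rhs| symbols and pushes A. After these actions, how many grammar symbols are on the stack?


Tracking the symbol stack through each action:
  Action 1: shift 'num' : push -> stack = [num] (size 1)
  Action 2: reduce by F -> num : pop 1, push F -> stack = [F] (size 1)
  Action 3: reduce by T -> F : pop 1, push T -> stack = [T] (size 1)
  Action 4: reduce by E -> T : pop 1, push E -> stack = [E] (size 1)
  Action 5: shift '+' : push -> stack = [E, +] (size 2)
  Action 6: shift 'id' : push -> stack = [E, +, id] (size 3)
  Action 7: reduce by F -> id : pop 1, push F -> stack = [E, +, F] (size 3)
  Action 8: reduce by T -> F : pop 1, push T -> stack = [E, +, T] (size 3)
  Action 9: reduce by E -> E + T : pop 3, push E -> stack = [E] (size 1)
Final stack size: 1

1


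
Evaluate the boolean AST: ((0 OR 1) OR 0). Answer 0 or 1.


Step 1: Evaluate inner node
  0 OR 1 = 1
Step 2: Evaluate root node
  1 OR 0 = 1

1


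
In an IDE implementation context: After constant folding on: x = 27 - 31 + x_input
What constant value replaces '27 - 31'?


Identifying constant sub-expression:
  Original: x = 27 - 31 + x_input
  27 and 31 are both compile-time constants
  Evaluating: 27 - 31 = -4
  After folding: x = -4 + x_input

-4


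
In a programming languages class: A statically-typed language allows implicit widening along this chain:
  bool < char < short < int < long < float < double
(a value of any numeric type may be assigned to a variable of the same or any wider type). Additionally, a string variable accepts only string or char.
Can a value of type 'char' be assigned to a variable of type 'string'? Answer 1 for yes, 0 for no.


Target variable type: string
Source value type: char
Rule: string accepts only {string, char}
  source 'char' in {string, char}? Yes
Result: 1

1


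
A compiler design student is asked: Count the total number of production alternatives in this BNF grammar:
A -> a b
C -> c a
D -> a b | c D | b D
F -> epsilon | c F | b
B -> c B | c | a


Counting alternatives per rule:
  A: 1 alternative(s)
  C: 1 alternative(s)
  D: 3 alternative(s)
  F: 3 alternative(s)
  B: 3 alternative(s)
Sum: 1 + 1 + 3 + 3 + 3 = 11

11


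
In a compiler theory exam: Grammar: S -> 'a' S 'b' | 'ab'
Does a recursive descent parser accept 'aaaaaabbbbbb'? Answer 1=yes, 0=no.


Grammar accepts strings of the form a^n b^n (n >= 1)
Word: 'aaaaaabbbbbb'
Counting: 6 a's and 6 b's
Check: 6 == 6? Yes
Derivation (S -> aSb applied 5 time(s), then S -> ab): S => aSb => aaSbb => aaaSbbb => aaaaSbbbb => aaaaaSbbbbb => aaaaaabbbbbb
Accepted

1


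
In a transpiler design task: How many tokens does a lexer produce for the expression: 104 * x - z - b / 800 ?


Scanning '104 * x - z - b / 800'
Token 1: '104' -> integer_literal
Token 2: '*' -> operator
Token 3: 'x' -> identifier
Token 4: '-' -> operator
Token 5: 'z' -> identifier
Token 6: '-' -> operator
Token 7: 'b' -> identifier
Token 8: '/' -> operator
Token 9: '800' -> integer_literal
Total tokens: 9

9


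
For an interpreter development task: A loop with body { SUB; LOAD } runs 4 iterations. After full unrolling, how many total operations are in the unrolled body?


Loop body operations: SUB, LOAD (2 ops per iteration)
Unrolling 4 iterations:
  Iteration 1: SUB, LOAD (2 ops)
  Iteration 2: SUB, LOAD (2 ops)
  Iteration 3: SUB, LOAD (2 ops)
  Iteration 4: SUB, LOAD (2 ops)
Total: 4 iterations * 2 ops/iter = 8 operations

8


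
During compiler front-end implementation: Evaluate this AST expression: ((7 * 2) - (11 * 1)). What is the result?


Expression: ((7 * 2) - (11 * 1))
Evaluating step by step:
  7 * 2 = 14
  11 * 1 = 11
  14 - 11 = 3
Result: 3

3


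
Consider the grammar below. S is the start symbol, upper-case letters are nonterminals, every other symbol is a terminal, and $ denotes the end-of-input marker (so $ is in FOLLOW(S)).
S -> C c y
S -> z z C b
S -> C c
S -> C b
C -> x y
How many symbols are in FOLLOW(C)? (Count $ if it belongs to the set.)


S is the start symbol and does not occur in any rule body, so FOLLOW(S) = {$}.
Examining every occurrence of C in a rule body:
  S -> C c y : C is followed by terminal 'c' -> add 'c'
  S -> z z C b : C is followed by terminal 'b' -> add 'b'
  S -> C c : C is followed by terminal 'c' -> add 'c' (already in the set)
  S -> C b : C is followed by terminal 'b' -> add 'b' (already in the set)
  C -> x y : C does not occur in the body -> contributes nothing
FOLLOW(C) = {b, c}
Count: 2

2


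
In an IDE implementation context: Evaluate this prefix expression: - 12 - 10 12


Parsing prefix expression: - 12 - 10 12
Step 1: Innermost operation '- 10 12'
  10 - 12 = -2
Step 2: Outer operation '- 12 [-2]'
  12 - -2 = 14

14


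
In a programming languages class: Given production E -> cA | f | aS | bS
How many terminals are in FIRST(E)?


Production: E -> cA | f | aS | bS
Examining each alternative for leading terminals:
  E -> cA : first terminal = 'c'
  E -> f : first terminal = 'f'
  E -> aS : first terminal = 'a'
  E -> bS : first terminal = 'b'
FIRST(E) = {a, b, c, f}
Count: 4

4


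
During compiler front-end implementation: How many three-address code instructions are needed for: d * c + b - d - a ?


Expression: d * c + b - d - a
Generating three-address code (respecting * over +/- precedence):
  Instruction 1: t1 = d * c
  Instruction 2: t2 = t1 + b
  Instruction 3: t3 = t2 - d
  Instruction 4: t4 = t3 - a
Total instructions: 4

4


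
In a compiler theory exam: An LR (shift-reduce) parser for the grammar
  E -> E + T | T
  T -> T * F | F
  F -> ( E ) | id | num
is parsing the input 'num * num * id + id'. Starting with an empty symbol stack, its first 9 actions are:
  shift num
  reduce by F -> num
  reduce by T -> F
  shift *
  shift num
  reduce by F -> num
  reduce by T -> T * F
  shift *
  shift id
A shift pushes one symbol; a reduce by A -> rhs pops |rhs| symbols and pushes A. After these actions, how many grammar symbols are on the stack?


Tracking the symbol stack through each action:
  Action 1: shift 'num' : push -> stack = [num] (size 1)
  Action 2: reduce by F -> num : pop 1, push F -> stack = [F] (size 1)
  Action 3: reduce by T -> F : pop 1, push T -> stack = [T] (size 1)
  Action 4: shift '*' : push -> stack = [T, *] (size 2)
  Action 5: shift 'num' : push -> stack = [T, *, num] (size 3)
  Action 6: reduce by F -> num : pop 1, push F -> stack = [T, *, F] (size 3)
  Action 7: reduce by T -> T * F : pop 3, push T -> stack = [T] (size 1)
  Action 8: shift '*' : push -> stack = [T, *] (size 2)
  Action 9: shift 'id' : push -> stack = [T, *, id] (size 3)
Final stack size: 3

3


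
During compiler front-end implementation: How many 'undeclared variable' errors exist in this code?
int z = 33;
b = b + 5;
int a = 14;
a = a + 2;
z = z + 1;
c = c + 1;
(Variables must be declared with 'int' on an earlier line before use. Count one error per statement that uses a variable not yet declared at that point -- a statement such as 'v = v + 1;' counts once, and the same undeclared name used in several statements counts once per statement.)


Scanning code line by line:
  Line 1: declare 'z' -> declared = ['z']
  Line 2: use 'b' -> ERROR (undeclared)
  Line 3: declare 'a' -> declared = ['a', 'z']
  Line 4: use 'a' -> OK (declared)
  Line 5: use 'z' -> OK (declared)
  Line 6: use 'c' -> ERROR (undeclared)
Total undeclared variable errors: 2

2


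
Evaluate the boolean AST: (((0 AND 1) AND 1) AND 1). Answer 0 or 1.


Step 1: Evaluate inner node
  0 AND 1 = 0
Step 2: Evaluate next node
  0 AND 1 = 0
Step 3: Evaluate root node
  0 AND 1 = 0

0


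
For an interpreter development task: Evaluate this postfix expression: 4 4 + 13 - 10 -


Processing tokens left to right:
Push 4, Push 4
Pop 4 and 4, compute 4 + 4 = 8, push 8
Push 13
Pop 8 and 13, compute 8 - 13 = -5, push -5
Push 10
Pop -5 and 10, compute -5 - 10 = -15, push -15
Stack result: -15

-15


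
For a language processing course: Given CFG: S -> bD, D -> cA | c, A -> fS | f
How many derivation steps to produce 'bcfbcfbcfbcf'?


Grammar: S -> bD, D -> cA | c, A -> fS | f
Deriving 'bcfbcfbcfbcf':
Step 1: S -> bD => bD
Step 2: D -> cA => bcA
Step 3: A -> fS => bcfS
Step 4: S -> bD => bcfbD
Step 5: D -> cA => bcfbcA
Step 6: A -> fS => bcfbcfS
Step 7: S -> bD => bcfbcfbD
Step 8: D -> cA => bcfbcfbcA
Step 9: A -> fS => bcfbcfbcfS
Step 10: S -> bD => bcfbcfbcfbD
Step 11: D -> cA => bcfbcfbcfbcA
Step 12: A -> f => bcfbcfbcfbcf
Total derivation steps: 12

12


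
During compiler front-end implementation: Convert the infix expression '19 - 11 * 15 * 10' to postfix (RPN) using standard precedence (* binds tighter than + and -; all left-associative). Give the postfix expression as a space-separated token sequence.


Applying the shunting-yard algorithm:
  Operand 19 -> output
  Push '-' onto operator stack -> op-stack: [-]
  Operand 11 -> output
  Push '*' onto operator stack -> op-stack: [-, *]
  Operand 15 -> output
  See '*' (prec 2); top '*' (prec 2) >= it -> pop '*' to output
  Push '*' onto operator stack -> op-stack: [-, *]
  Operand 10 -> output
  End of input: pop '*' to output
  End of input: pop '-' to output
Postfix result: 19 11 15 * 10 * -

19 11 15 * 10 * -


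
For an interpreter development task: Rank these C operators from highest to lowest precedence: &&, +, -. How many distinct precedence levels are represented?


Looking up precedence for each operator:
  && -> precedence 2
  + -> precedence 5
  - -> precedence 5
Sorted highest to lowest: +, -, &&
Distinct precedence values: [5, 2]
Number of distinct levels: 2

2


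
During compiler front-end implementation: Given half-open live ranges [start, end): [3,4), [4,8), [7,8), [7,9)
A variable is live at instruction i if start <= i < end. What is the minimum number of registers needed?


Live ranges:
  Var0: [3, 4)
  Var1: [4, 8)
  Var2: [7, 8)
  Var3: [7, 9)
Sweep-line events (position, delta, active):
  pos=3 start -> active=1
  pos=4 end -> active=0
  pos=4 start -> active=1
  pos=7 start -> active=2
  pos=7 start -> active=3
  pos=8 end -> active=2
  pos=8 end -> active=1
  pos=9 end -> active=0
Maximum simultaneous active: 3
Minimum registers needed: 3

3


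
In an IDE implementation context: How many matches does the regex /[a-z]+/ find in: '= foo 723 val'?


Pattern: /[a-z]+/ (identifiers)
Input: '= foo 723 val'
Scanning for matches:
  Match 1: 'foo'
  Match 2: 'val'
Total matches: 2

2


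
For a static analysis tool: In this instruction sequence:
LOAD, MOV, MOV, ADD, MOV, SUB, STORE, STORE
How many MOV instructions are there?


Scanning instruction sequence for MOV:
  Position 1: LOAD
  Position 2: MOV <- MATCH
  Position 3: MOV <- MATCH
  Position 4: ADD
  Position 5: MOV <- MATCH
  Position 6: SUB
  Position 7: STORE
  Position 8: STORE
Matches at positions: [2, 3, 5]
Total MOV count: 3

3


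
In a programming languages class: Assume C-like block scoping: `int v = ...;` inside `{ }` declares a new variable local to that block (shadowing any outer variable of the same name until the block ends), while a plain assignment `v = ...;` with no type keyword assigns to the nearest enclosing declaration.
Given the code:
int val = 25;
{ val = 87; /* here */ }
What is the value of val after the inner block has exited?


Analyzing scoping rules:
Outer scope: declares val = 25
Inner block: 'val = 87;' has no type keyword, so it is an assignment to the outer val (no shadowing)
The assignment changed the outer variable itself, so the new value persists after the block -> 87
Result: 87

87


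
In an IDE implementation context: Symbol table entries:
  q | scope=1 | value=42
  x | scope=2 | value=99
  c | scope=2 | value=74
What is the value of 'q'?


Searching symbol table for 'q':
  q | scope=1 | value=42 <- MATCH
  x | scope=2 | value=99
  c | scope=2 | value=74
Found 'q' at scope 1 with value 42

42


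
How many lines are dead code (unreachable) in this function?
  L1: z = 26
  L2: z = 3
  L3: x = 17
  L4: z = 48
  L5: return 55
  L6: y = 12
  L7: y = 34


Analyzing control flow:
  L1: reachable (before return)
  L2: reachable (before return)
  L3: reachable (before return)
  L4: reachable (before return)
  L5: reachable (return statement)
  L6: DEAD (after return at L5)
  L7: DEAD (after return at L5)
Return at L5, total lines = 7
Dead lines: L6 through L7
Count: 2

2


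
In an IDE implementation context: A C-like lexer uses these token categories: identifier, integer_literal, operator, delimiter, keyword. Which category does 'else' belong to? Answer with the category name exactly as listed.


Token: 'else'
Checking categories:
  identifier: no
  integer_literal: no
  operator: no
  keyword: YES
  delimiter: no
Category: keyword

keyword


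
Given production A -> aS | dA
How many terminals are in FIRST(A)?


Production: A -> aS | dA
Examining each alternative for leading terminals:
  A -> aS : first terminal = 'a'
  A -> dA : first terminal = 'd'
FIRST(A) = {a, d}
Count: 2

2


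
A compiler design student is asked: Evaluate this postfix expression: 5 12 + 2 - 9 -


Processing tokens left to right:
Push 5, Push 12
Pop 5 and 12, compute 5 + 12 = 17, push 17
Push 2
Pop 17 and 2, compute 17 - 2 = 15, push 15
Push 9
Pop 15 and 9, compute 15 - 9 = 6, push 6
Stack result: 6

6


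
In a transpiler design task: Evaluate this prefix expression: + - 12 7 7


Parsing prefix expression: + - 12 7 7
Step 1: Innermost operation '- 12 7'
  12 - 7 = 5
Step 2: Outer operation '+ [5] 7'
  5 + 7 = 12

12


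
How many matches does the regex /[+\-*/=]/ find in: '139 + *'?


Pattern: /[+\-*/=]/ (operators)
Input: '139 + *'
Scanning for matches:
  Match 1: '+'
  Match 2: '*'
Total matches: 2

2


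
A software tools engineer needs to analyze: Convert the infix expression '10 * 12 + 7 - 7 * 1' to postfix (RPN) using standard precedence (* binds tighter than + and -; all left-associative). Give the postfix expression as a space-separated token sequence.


Applying the shunting-yard algorithm:
  Operand 10 -> output
  Push '*' onto operator stack -> op-stack: [*]
  Operand 12 -> output
  See '+' (prec 1); top '*' (prec 2) >= it -> pop '*' to output
  Push '+' onto operator stack -> op-stack: [+]
  Operand 7 -> output
  See '-' (prec 1); top '+' (prec 1) >= it -> pop '+' to output
  Push '-' onto operator stack -> op-stack: [-]
  Operand 7 -> output
  Push '*' onto operator stack -> op-stack: [-, *]
  Operand 1 -> output
  End of input: pop '*' to output
  End of input: pop '-' to output
Postfix result: 10 12 * 7 + 7 1 * -

10 12 * 7 + 7 1 * -


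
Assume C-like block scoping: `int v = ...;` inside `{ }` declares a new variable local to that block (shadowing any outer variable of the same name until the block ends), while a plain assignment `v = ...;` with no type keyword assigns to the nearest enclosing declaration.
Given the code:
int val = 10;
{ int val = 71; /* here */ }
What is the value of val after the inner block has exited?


Analyzing scoping rules:
Outer scope: declares val = 10
Inner block: 'int val = 71;' declares a NEW val that shadows the outer one
When the block exits the inner val goes out of scope; the outer val was never modified -> 10
Result: 10

10


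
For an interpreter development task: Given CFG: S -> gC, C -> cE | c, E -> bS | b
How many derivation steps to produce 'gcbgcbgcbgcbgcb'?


Grammar: S -> gC, C -> cE | c, E -> bS | b
Deriving 'gcbgcbgcbgcbgcb':
Step 1: S -> gC => gC
Step 2: C -> cE => gcE
Step 3: E -> bS => gcbS
Step 4: S -> gC => gcbgC
Step 5: C -> cE => gcbgcE
Step 6: E -> bS => gcbgcbS
Step 7: S -> gC => gcbgcbgC
Step 8: C -> cE => gcbgcbgcE
Step 9: E -> bS => gcbgcbgcbS
Step 10: S -> gC => gcbgcbgcbgC
Step 11: C -> cE => gcbgcbgcbgcE
Step 12: E -> bS => gcbgcbgcbgcbS
Step 13: S -> gC => gcbgcbgcbgcbgC
Step 14: C -> cE => gcbgcbgcbgcbgcE
Step 15: E -> b => gcbgcbgcbgcbgcb
Total derivation steps: 15

15


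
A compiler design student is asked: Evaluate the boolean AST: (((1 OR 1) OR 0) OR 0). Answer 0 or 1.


Step 1: Evaluate inner node
  1 OR 1 = 1
Step 2: Evaluate next node
  1 OR 0 = 1
Step 3: Evaluate root node
  1 OR 0 = 1

1


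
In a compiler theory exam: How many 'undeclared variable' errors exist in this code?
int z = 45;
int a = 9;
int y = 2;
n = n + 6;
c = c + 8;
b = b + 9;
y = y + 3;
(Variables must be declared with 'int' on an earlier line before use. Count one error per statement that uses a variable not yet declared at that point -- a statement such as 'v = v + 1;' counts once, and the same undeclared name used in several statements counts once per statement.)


Scanning code line by line:
  Line 1: declare 'z' -> declared = ['z']
  Line 2: declare 'a' -> declared = ['a', 'z']
  Line 3: declare 'y' -> declared = ['a', 'y', 'z']
  Line 4: use 'n' -> ERROR (undeclared)
  Line 5: use 'c' -> ERROR (undeclared)
  Line 6: use 'b' -> ERROR (undeclared)
  Line 7: use 'y' -> OK (declared)
Total undeclared variable errors: 3

3


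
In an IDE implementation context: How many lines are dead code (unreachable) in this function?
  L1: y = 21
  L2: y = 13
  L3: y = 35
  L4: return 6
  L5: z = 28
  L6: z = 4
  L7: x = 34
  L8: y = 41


Analyzing control flow:
  L1: reachable (before return)
  L2: reachable (before return)
  L3: reachable (before return)
  L4: reachable (return statement)
  L5: DEAD (after return at L4)
  L6: DEAD (after return at L4)
  L7: DEAD (after return at L4)
  L8: DEAD (after return at L4)
Return at L4, total lines = 8
Dead lines: L5 through L8
Count: 4

4


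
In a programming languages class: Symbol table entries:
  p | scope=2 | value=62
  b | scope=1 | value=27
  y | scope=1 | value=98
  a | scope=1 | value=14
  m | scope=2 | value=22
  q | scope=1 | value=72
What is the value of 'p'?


Searching symbol table for 'p':
  p | scope=2 | value=62 <- MATCH
  b | scope=1 | value=27
  y | scope=1 | value=98
  a | scope=1 | value=14
  m | scope=2 | value=22
  q | scope=1 | value=72
Found 'p' at scope 2 with value 62

62


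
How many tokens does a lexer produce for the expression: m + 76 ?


Scanning 'm + 76'
Token 1: 'm' -> identifier
Token 2: '+' -> operator
Token 3: '76' -> integer_literal
Total tokens: 3

3


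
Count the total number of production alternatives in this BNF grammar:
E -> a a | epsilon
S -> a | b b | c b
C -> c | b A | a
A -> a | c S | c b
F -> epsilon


Counting alternatives per rule:
  E: 2 alternative(s)
  S: 3 alternative(s)
  C: 3 alternative(s)
  A: 3 alternative(s)
  F: 1 alternative(s)
Sum: 2 + 3 + 3 + 3 + 1 = 12

12


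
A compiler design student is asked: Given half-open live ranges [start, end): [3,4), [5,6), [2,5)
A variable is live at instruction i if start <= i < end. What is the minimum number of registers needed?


Live ranges:
  Var0: [3, 4)
  Var1: [5, 6)
  Var2: [2, 5)
Sweep-line events (position, delta, active):
  pos=2 start -> active=1
  pos=3 start -> active=2
  pos=4 end -> active=1
  pos=5 end -> active=0
  pos=5 start -> active=1
  pos=6 end -> active=0
Maximum simultaneous active: 2
Minimum registers needed: 2

2


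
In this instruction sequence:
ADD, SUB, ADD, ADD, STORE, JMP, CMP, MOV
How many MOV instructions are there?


Scanning instruction sequence for MOV:
  Position 1: ADD
  Position 2: SUB
  Position 3: ADD
  Position 4: ADD
  Position 5: STORE
  Position 6: JMP
  Position 7: CMP
  Position 8: MOV <- MATCH
Matches at positions: [8]
Total MOV count: 1

1


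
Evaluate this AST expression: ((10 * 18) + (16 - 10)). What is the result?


Expression: ((10 * 18) + (16 - 10))
Evaluating step by step:
  10 * 18 = 180
  16 - 10 = 6
  180 + 6 = 186
Result: 186

186


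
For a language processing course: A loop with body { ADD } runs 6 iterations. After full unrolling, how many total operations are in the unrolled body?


Loop body operations: ADD (1 op per iteration)
Unrolling 6 iterations:
  Iteration 1: ADD (1 ops)
  Iteration 2: ADD (1 ops)
  Iteration 3: ADD (1 ops)
  Iteration 4: ADD (1 ops)
  Iteration 5: ADD (1 ops)
  Iteration 6: ADD (1 ops)
Total: 6 iterations * 1 ops/iter = 6 operations

6


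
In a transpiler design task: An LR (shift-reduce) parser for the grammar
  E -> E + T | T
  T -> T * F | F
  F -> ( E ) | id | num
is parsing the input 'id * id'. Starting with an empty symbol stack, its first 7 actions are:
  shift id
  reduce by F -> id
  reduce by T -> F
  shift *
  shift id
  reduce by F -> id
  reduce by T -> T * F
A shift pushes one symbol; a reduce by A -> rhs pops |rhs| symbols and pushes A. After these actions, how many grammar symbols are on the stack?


Tracking the symbol stack through each action:
  Action 1: shift 'id' : push -> stack = [id] (size 1)
  Action 2: reduce by F -> id : pop 1, push F -> stack = [F] (size 1)
  Action 3: reduce by T -> F : pop 1, push T -> stack = [T] (size 1)
  Action 4: shift '*' : push -> stack = [T, *] (size 2)
  Action 5: shift 'id' : push -> stack = [T, *, id] (size 3)
  Action 6: reduce by F -> id : pop 1, push F -> stack = [T, *, F] (size 3)
  Action 7: reduce by T -> T * F : pop 3, push T -> stack = [T] (size 1)
Final stack size: 1

1
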